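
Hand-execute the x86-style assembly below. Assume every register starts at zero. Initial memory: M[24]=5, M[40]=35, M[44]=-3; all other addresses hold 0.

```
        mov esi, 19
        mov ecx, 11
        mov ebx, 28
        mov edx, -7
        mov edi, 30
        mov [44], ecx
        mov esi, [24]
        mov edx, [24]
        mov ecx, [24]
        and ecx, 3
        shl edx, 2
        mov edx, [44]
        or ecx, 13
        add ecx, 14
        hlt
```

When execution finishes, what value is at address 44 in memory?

11

mov esi, 19 → esi=19
mov ecx, 11 → ecx=11
mov ebx, 28 → ebx=28
mov edx, -7 → edx=-7
mov edi, 30 → edi=30
mov [44], ecx → M[44]=11
mov esi, [24] → esi=M[24]=5
mov edx, [24] → edx=M[24]=5
mov ecx, [24] → ecx=M[24]=5
and ecx, 3 → ecx=5&3=1
shl edx, 2 → edx=5<<2=20
mov edx, [44] → edx=M[44]=11
or ecx, 13 → ecx=1|13=13
add ecx, 14 → ecx=13+14=27
halt.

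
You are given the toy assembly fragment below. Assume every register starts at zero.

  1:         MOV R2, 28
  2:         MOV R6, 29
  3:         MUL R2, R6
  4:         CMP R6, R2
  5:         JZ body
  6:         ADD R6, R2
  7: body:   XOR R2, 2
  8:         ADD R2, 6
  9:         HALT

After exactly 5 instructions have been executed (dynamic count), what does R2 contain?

after MOV R2, 28: R2=28
after MOV R6, 29: R6=29
after MUL R2, R6: R2=28*29=812
CMP R6, R2  (cmp 29,812)
JZ body: not taken
After step 5: R2 = 812.

812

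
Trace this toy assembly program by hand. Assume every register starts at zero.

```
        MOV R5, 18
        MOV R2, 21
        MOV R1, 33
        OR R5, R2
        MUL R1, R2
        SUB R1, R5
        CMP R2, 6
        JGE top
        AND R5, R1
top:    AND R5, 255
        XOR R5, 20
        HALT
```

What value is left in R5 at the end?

R5=18
R2=21
R1=33
R5=18|21=23
R1=33*21=693
R1=693-23=670
CMP R2, 6  (cmp 21,6)
JGE top: taken
R5=23&255=23
R5=23^20=3
halt.

3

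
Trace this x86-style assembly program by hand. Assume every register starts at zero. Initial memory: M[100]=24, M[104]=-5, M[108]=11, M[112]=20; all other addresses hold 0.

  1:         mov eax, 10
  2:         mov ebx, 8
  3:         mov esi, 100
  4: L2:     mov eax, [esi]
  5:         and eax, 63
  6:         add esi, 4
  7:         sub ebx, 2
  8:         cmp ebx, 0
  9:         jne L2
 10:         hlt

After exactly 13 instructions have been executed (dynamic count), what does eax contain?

59

mov eax, 10 → eax=10
mov ebx, 8 → ebx=8
mov esi, 100 → esi=100
mov eax, [esi] → eax=M[100]=24
and eax, 63 → eax=24&63=24
add esi, 4 → esi=100+4=104
sub ebx, 2 → ebx=8-2=6
cmp ebx, 0  (cmp 6,0)
jne L2: taken
mov eax, [esi] → eax=M[104]=-5
and eax, 63 → eax=(-5)&63=59
add esi, 4 → esi=104+4=108
sub ebx, 2 → ebx=6-2=4
After step 13: eax = 59.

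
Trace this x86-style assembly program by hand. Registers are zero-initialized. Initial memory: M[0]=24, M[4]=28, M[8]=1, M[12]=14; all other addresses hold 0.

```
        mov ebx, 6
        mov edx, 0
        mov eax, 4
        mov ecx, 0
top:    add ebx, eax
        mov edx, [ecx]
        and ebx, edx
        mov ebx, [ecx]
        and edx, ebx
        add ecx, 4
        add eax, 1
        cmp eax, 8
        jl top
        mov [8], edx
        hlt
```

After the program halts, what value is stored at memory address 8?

14

mov ebx, 6 → ebx=6
mov edx, 0 → edx=0
mov eax, 4 → eax=4
mov ecx, 0 → ecx=0
add ebx, eax → ebx=6+4=10
mov edx, [ecx] → edx=M[0]=24
and ebx, edx → ebx=10&24=8
mov ebx, [ecx] → ebx=M[0]=24
and edx, ebx → edx=24&24=24
add ecx, 4 → ecx=0+4=4
add eax, 1 → eax=4+1=5
cmp eax, 8  (cmp 5,8)
jl top: taken
add ebx, eax → ebx=24+5=29
mov edx, [ecx] → edx=M[4]=28
and ebx, edx → ebx=29&28=28
mov ebx, [ecx] → ebx=M[4]=28
and edx, ebx → edx=28&28=28
add ecx, 4 → ecx=4+4=8
add eax, 1 → eax=5+1=6
cmp eax, 8  (cmp 6,8)
jl top: taken
add ebx, eax → ebx=28+6=34
mov edx, [ecx] → edx=M[8]=1
and ebx, edx → ebx=34&1=0
mov ebx, [ecx] → ebx=M[8]=1
and edx, ebx → edx=1&1=1
add ecx, 4 → ecx=8+4=12
add eax, 1 → eax=6+1=7
cmp eax, 8  (cmp 7,8)
jl top: taken
add ebx, eax → ebx=1+7=8
mov edx, [ecx] → edx=M[12]=14
and ebx, edx → ebx=8&14=8
mov ebx, [ecx] → ebx=M[12]=14
and edx, ebx → edx=14&14=14
add ecx, 4 → ecx=12+4=16
add eax, 1 → eax=7+1=8
cmp eax, 8  (cmp 8,8)
jl top: not taken
mov [8], edx → M[8]=14
halt.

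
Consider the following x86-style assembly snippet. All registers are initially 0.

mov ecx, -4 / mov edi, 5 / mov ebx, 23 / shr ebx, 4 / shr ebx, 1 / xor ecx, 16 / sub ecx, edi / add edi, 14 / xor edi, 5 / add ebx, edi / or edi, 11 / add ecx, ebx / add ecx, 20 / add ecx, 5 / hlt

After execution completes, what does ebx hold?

22

ecx=-4
edi=5
ebx=23
ebx=23>>4=1
ebx=1>>1=0
ecx=(-4)^16=-20
ecx=(-20)-5=-25
edi=5+14=19
edi=19^5=22
ebx=0+22=22
edi=22|11=31
ecx=(-25)+22=-3
ecx=(-3)+20=17
ecx=17+5=22
halt.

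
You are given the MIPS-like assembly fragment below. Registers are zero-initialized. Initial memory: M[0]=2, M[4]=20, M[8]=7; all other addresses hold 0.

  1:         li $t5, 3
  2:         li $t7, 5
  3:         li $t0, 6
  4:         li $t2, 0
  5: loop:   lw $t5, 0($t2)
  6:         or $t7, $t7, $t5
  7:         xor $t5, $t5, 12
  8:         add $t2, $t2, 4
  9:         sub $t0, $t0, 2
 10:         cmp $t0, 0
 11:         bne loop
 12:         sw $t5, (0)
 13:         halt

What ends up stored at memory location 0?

11

li $t5, 3 → $t5=3
li $t7, 5 → $t7=5
li $t0, 6 → $t0=6
li $t2, 0 → $t2=0
lw $t5, 0($t2) → $t5=M[0]=2
or $t7, $t7, $t5 → $t7=5|2=7
xor $t5, $t5, 12 → $t5=2^12=14
add $t2, $t2, 4 → $t2=0+4=4
sub $t0, $t0, 2 → $t0=6-2=4
cmp $t0, 0  (cmp 4,0)
bne loop: taken
lw $t5, 0($t2) → $t5=M[4]=20
or $t7, $t7, $t5 → $t7=7|20=23
xor $t5, $t5, 12 → $t5=20^12=24
add $t2, $t2, 4 → $t2=4+4=8
sub $t0, $t0, 2 → $t0=4-2=2
cmp $t0, 0  (cmp 2,0)
bne loop: taken
lw $t5, 0($t2) → $t5=M[8]=7
or $t7, $t7, $t5 → $t7=23|7=23
xor $t5, $t5, 12 → $t5=7^12=11
add $t2, $t2, 4 → $t2=8+4=12
sub $t0, $t0, 2 → $t0=2-2=0
cmp $t0, 0  (cmp 0,0)
bne loop: not taken
sw $t5, (0) → M[0]=11
halt.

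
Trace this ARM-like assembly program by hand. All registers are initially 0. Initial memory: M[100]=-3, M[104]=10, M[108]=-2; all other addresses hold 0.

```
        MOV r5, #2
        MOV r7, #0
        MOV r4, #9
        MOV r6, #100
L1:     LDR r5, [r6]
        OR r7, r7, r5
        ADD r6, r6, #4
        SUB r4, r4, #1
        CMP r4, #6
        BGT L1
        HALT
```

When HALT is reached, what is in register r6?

after MOV r5, #2: r5=2
after MOV r7, #0: r7=0
after MOV r4, #9: r4=9
after MOV r6, #100: r6=100
after LDR r5, [r6]: r5=M[100]=-3
after OR r7, r7, r5: r7=0|(-3)=-3
after ADD r6, r6, #4: r6=100+4=104
after SUB r4, r4, #1: r4=9-1=8
CMP r4, #6  (cmp 8,6)
BGT L1: taken
after LDR r5, [r6]: r5=M[104]=10
after OR r7, r7, r5: r7=(-3)|10=-1
after ADD r6, r6, #4: r6=104+4=108
after SUB r4, r4, #1: r4=8-1=7
CMP r4, #6  (cmp 7,6)
BGT L1: taken
after LDR r5, [r6]: r5=M[108]=-2
after OR r7, r7, r5: r7=(-1)|(-2)=-1
after ADD r6, r6, #4: r6=108+4=112
after SUB r4, r4, #1: r4=7-1=6
CMP r4, #6  (cmp 6,6)
BGT L1: not taken
halt.

112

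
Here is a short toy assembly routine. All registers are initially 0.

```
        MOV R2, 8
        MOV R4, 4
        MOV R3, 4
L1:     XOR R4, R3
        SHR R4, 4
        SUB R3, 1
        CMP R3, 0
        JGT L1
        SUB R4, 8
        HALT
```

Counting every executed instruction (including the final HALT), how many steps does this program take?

25

after MOV R2, 8: R2=8
after MOV R4, 4: R4=4
after MOV R3, 4: R3=4
after XOR R4, R3: R4=4^4=0
after SHR R4, 4: R4=0>>4=0
after SUB R3, 1: R3=4-1=3
CMP R3, 0  (cmp 3,0)
JGT L1: taken
after XOR R4, R3: R4=0^3=3
after SHR R4, 4: R4=3>>4=0
after SUB R3, 1: R3=3-1=2
CMP R3, 0  (cmp 2,0)
JGT L1: taken
after XOR R4, R3: R4=0^2=2
after SHR R4, 4: R4=2>>4=0
after SUB R3, 1: R3=2-1=1
CMP R3, 0  (cmp 1,0)
JGT L1: taken
after XOR R4, R3: R4=0^1=1
after SHR R4, 4: R4=1>>4=0
after SUB R3, 1: R3=1-1=0
CMP R3, 0  (cmp 0,0)
JGT L1: not taken
after SUB R4, 8: R4=0-8=-8
halt.
Total executed instructions: 25.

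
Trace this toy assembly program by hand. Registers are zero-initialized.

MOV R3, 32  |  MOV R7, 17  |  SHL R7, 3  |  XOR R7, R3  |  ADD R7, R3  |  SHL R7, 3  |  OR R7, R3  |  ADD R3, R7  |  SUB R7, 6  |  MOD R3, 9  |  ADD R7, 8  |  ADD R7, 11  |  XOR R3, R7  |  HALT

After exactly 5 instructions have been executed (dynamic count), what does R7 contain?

R3=32
R7=17
R7=17<<3=136
R7=136^32=168
R7=168+32=200
After step 5: R7 = 200.

200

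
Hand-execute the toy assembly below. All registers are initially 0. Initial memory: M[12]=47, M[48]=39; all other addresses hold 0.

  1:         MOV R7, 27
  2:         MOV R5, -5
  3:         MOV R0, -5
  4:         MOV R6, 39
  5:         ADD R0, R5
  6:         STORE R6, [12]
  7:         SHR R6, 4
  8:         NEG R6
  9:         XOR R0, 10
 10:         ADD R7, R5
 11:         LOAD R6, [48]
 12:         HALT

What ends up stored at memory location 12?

39

R7=27
R5=-5
R0=-5
R6=39
R0=(-5)+(-5)=-10
STORE R6, [12] → M[12]=39
R6=39>>4=2
R6=-(2)=-2
R0=(-10)^10=-4
R7=27+(-5)=22
R6=M[48]=39
halt.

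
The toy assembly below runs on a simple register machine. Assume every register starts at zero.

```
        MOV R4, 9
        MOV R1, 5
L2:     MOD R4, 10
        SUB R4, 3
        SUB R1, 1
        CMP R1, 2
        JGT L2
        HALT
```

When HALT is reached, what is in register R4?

0

R4=9
R1=5
R4=9%10=9
R4=9-3=6
R1=5-1=4
CMP R1, 2  (cmp 4,2)
JGT L2: taken
R4=6%10=6
R4=6-3=3
R1=4-1=3
CMP R1, 2  (cmp 3,2)
JGT L2: taken
R4=3%10=3
R4=3-3=0
R1=3-1=2
CMP R1, 2  (cmp 2,2)
JGT L2: not taken
halt.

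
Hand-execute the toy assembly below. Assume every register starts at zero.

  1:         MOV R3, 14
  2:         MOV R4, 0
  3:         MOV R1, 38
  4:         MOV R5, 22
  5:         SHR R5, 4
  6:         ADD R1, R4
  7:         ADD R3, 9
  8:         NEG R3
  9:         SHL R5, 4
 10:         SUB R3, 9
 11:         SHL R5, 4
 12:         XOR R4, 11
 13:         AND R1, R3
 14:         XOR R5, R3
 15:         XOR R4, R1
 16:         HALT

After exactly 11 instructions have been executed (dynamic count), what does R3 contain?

-32

after MOV R3, 14: R3=14
after MOV R4, 0: R4=0
after MOV R1, 38: R1=38
after MOV R5, 22: R5=22
after SHR R5, 4: R5=22>>4=1
after ADD R1, R4: R1=38+0=38
after ADD R3, 9: R3=14+9=23
after NEG R3: R3=-(23)=-23
after SHL R5, 4: R5=1<<4=16
after SUB R3, 9: R3=(-23)-9=-32
after SHL R5, 4: R5=16<<4=256
After step 11: R3 = -32.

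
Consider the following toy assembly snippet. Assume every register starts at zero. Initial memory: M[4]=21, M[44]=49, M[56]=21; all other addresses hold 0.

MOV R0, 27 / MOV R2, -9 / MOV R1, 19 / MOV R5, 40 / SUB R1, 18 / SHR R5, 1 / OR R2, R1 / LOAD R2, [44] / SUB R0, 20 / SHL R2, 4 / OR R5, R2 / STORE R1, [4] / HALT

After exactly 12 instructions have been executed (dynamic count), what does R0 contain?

7

R0=27
R2=-9
R1=19
R5=40
R1=19-18=1
R5=40>>1=20
R2=(-9)|1=-9
R2=M[44]=49
R0=27-20=7
R2=49<<4=784
R5=20|784=788
STORE R1, [4] → M[4]=1
After step 12: R0 = 7.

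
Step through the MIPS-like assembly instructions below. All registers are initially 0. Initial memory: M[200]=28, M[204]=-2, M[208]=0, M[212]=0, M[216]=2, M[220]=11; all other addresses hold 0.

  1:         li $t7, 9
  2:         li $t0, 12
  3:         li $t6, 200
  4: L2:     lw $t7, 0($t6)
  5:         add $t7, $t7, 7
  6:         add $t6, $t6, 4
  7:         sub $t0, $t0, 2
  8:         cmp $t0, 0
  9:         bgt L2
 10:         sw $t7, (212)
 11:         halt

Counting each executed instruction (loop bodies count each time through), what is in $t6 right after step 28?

216

after li $t7, 9: $t7=9
after li $t0, 12: $t0=12
after li $t6, 200: $t6=200
after lw $t7, 0($t6): $t7=M[200]=28
after add $t7, $t7, 7: $t7=28+7=35
after add $t6, $t6, 4: $t6=200+4=204
after sub $t0, $t0, 2: $t0=12-2=10
cmp $t0, 0  (cmp 10,0)
bgt L2: taken
after lw $t7, 0($t6): $t7=M[204]=-2
after add $t7, $t7, 7: $t7=(-2)+7=5
after add $t6, $t6, 4: $t6=204+4=208
after sub $t0, $t0, 2: $t0=10-2=8
cmp $t0, 0  (cmp 8,0)
bgt L2: taken
after lw $t7, 0($t6): $t7=M[208]=0
after add $t7, $t7, 7: $t7=0+7=7
after add $t6, $t6, 4: $t6=208+4=212
after sub $t0, $t0, 2: $t0=8-2=6
cmp $t0, 0  (cmp 6,0)
bgt L2: taken
after lw $t7, 0($t6): $t7=M[212]=0
after add $t7, $t7, 7: $t7=0+7=7
after add $t6, $t6, 4: $t6=212+4=216
after sub $t0, $t0, 2: $t0=6-2=4
cmp $t0, 0  (cmp 4,0)
bgt L2: taken
after lw $t7, 0($t6): $t7=M[216]=2
After step 28: $t6 = 216.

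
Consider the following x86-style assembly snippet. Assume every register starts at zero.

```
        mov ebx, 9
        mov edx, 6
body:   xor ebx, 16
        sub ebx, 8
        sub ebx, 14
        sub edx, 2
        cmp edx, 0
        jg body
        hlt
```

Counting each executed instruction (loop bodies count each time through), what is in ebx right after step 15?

ebx=9
edx=6
ebx=9^16=25
ebx=25-8=17
ebx=17-14=3
edx=6-2=4
cmp edx, 0  (cmp 4,0)
jg body: taken
ebx=3^16=19
ebx=19-8=11
ebx=11-14=-3
edx=4-2=2
cmp edx, 0  (cmp 2,0)
jg body: taken
ebx=(-3)^16=-19
After step 15: ebx = -19.

-19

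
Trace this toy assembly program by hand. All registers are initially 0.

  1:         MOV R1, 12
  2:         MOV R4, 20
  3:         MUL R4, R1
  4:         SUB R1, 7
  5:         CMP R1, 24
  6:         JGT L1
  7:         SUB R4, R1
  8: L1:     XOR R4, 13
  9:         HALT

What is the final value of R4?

230

after MOV R1, 12: R1=12
after MOV R4, 20: R4=20
after MUL R4, R1: R4=20*12=240
after SUB R1, 7: R1=12-7=5
CMP R1, 24  (cmp 5,24)
JGT L1: not taken
after SUB R4, R1: R4=240-5=235
after XOR R4, 13: R4=235^13=230
halt.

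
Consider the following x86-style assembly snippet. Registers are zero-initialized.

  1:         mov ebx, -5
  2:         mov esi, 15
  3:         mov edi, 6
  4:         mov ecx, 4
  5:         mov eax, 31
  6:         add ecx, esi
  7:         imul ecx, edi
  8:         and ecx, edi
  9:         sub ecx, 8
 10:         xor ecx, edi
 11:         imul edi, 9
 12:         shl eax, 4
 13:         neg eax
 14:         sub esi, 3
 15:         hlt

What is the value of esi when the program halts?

12

after mov ebx, -5: ebx=-5
after mov esi, 15: esi=15
after mov edi, 6: edi=6
after mov ecx, 4: ecx=4
after mov eax, 31: eax=31
after add ecx, esi: ecx=4+15=19
after imul ecx, edi: ecx=19*6=114
after and ecx, edi: ecx=114&6=2
after sub ecx, 8: ecx=2-8=-6
after xor ecx, edi: ecx=(-6)^6=-4
after imul edi, 9: edi=6*9=54
after shl eax, 4: eax=31<<4=496
after neg eax: eax=-(496)=-496
after sub esi, 3: esi=15-3=12
halt.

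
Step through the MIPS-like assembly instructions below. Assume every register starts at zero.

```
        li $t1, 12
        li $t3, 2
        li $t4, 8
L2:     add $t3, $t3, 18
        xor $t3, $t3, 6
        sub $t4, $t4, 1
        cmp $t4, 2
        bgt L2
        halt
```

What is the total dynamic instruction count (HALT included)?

34

li $t1, 12 → $t1=12
li $t3, 2 → $t3=2
li $t4, 8 → $t4=8
add $t3, $t3, 18 → $t3=2+18=20
xor $t3, $t3, 6 → $t3=20^6=18
sub $t4, $t4, 1 → $t4=8-1=7
cmp $t4, 2  (cmp 7,2)
bgt L2: taken
add $t3, $t3, 18 → $t3=18+18=36
xor $t3, $t3, 6 → $t3=36^6=34
sub $t4, $t4, 1 → $t4=7-1=6
cmp $t4, 2  (cmp 6,2)
bgt L2: taken
add $t3, $t3, 18 → $t3=34+18=52
xor $t3, $t3, 6 → $t3=52^6=50
sub $t4, $t4, 1 → $t4=6-1=5
cmp $t4, 2  (cmp 5,2)
bgt L2: taken
add $t3, $t3, 18 → $t3=50+18=68
xor $t3, $t3, 6 → $t3=68^6=66
sub $t4, $t4, 1 → $t4=5-1=4
cmp $t4, 2  (cmp 4,2)
bgt L2: taken
add $t3, $t3, 18 → $t3=66+18=84
xor $t3, $t3, 6 → $t3=84^6=82
sub $t4, $t4, 1 → $t4=4-1=3
cmp $t4, 2  (cmp 3,2)
bgt L2: taken
add $t3, $t3, 18 → $t3=82+18=100
xor $t3, $t3, 6 → $t3=100^6=98
sub $t4, $t4, 1 → $t4=3-1=2
cmp $t4, 2  (cmp 2,2)
bgt L2: not taken
halt.
Total executed instructions: 34.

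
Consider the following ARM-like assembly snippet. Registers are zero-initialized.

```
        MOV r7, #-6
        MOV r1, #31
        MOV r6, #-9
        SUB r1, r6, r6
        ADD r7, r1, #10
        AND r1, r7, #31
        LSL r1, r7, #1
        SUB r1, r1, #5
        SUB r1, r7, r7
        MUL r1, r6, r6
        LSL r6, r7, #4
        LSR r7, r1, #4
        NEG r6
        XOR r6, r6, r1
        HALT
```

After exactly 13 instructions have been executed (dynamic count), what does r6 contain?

-160

MOV r7, #-6 → r7=-6
MOV r1, #31 → r1=31
MOV r6, #-9 → r6=-9
SUB r1, r6, r6 → r1=(-9)-(-9)=0
ADD r7, r1, #10 → r7=0+10=10
AND r1, r7, #31 → r1=10&31=10
LSL r1, r7, #1 → r1=10<<1=20
SUB r1, r1, #5 → r1=20-5=15
SUB r1, r7, r7 → r1=10-10=0
MUL r1, r6, r6 → r1=(-9)*(-9)=81
LSL r6, r7, #4 → r6=10<<4=160
LSR r7, r1, #4 → r7=81>>4=5
NEG r6 → r6=-(160)=-160
After step 13: r6 = -160.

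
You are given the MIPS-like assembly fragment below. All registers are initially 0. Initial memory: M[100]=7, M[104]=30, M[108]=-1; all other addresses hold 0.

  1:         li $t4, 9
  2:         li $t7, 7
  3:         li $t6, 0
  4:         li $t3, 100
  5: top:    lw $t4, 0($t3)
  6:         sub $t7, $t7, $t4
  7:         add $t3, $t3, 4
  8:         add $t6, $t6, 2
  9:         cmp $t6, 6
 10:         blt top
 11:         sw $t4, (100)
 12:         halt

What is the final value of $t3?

$t4=9
$t7=7
$t6=0
$t3=100
$t4=M[100]=7
$t7=7-7=0
$t3=100+4=104
$t6=0+2=2
cmp $t6, 6  (cmp 2,6)
blt top: taken
$t4=M[104]=30
$t7=0-30=-30
$t3=104+4=108
$t6=2+2=4
cmp $t6, 6  (cmp 4,6)
blt top: taken
$t4=M[108]=-1
$t7=(-30)-(-1)=-29
$t3=108+4=112
$t6=4+2=6
cmp $t6, 6  (cmp 6,6)
blt top: not taken
sw $t4, (100) → M[100]=-1
halt.

112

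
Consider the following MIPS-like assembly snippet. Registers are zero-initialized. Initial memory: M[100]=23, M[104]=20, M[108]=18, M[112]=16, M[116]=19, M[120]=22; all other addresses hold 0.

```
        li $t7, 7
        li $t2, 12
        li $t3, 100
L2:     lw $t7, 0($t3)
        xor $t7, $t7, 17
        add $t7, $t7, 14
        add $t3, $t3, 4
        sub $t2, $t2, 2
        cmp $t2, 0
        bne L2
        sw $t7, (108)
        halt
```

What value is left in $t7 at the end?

li $t7, 7 → $t7=7
li $t2, 12 → $t2=12
li $t3, 100 → $t3=100
lw $t7, 0($t3) → $t7=M[100]=23
xor $t7, $t7, 17 → $t7=23^17=6
add $t7, $t7, 14 → $t7=6+14=20
add $t3, $t3, 4 → $t3=100+4=104
sub $t2, $t2, 2 → $t2=12-2=10
cmp $t2, 0  (cmp 10,0)
bne L2: taken
lw $t7, 0($t3) → $t7=M[104]=20
xor $t7, $t7, 17 → $t7=20^17=5
add $t7, $t7, 14 → $t7=5+14=19
add $t3, $t3, 4 → $t3=104+4=108
sub $t2, $t2, 2 → $t2=10-2=8
cmp $t2, 0  (cmp 8,0)
bne L2: taken
lw $t7, 0($t3) → $t7=M[108]=18
xor $t7, $t7, 17 → $t7=18^17=3
add $t7, $t7, 14 → $t7=3+14=17
add $t3, $t3, 4 → $t3=108+4=112
sub $t2, $t2, 2 → $t2=8-2=6
cmp $t2, 0  (cmp 6,0)
bne L2: taken
lw $t7, 0($t3) → $t7=M[112]=16
xor $t7, $t7, 17 → $t7=16^17=1
add $t7, $t7, 14 → $t7=1+14=15
add $t3, $t3, 4 → $t3=112+4=116
sub $t2, $t2, 2 → $t2=6-2=4
cmp $t2, 0  (cmp 4,0)
bne L2: taken
lw $t7, 0($t3) → $t7=M[116]=19
xor $t7, $t7, 17 → $t7=19^17=2
add $t7, $t7, 14 → $t7=2+14=16
add $t3, $t3, 4 → $t3=116+4=120
sub $t2, $t2, 2 → $t2=4-2=2
cmp $t2, 0  (cmp 2,0)
bne L2: taken
lw $t7, 0($t3) → $t7=M[120]=22
xor $t7, $t7, 17 → $t7=22^17=7
add $t7, $t7, 14 → $t7=7+14=21
add $t3, $t3, 4 → $t3=120+4=124
sub $t2, $t2, 2 → $t2=2-2=0
cmp $t2, 0  (cmp 0,0)
bne L2: not taken
sw $t7, (108) → M[108]=21
halt.

21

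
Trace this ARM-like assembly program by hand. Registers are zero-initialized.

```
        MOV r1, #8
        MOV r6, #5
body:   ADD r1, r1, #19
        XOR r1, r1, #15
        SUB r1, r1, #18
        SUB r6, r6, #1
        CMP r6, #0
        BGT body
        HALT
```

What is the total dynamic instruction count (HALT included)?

33

after MOV r1, #8: r1=8
after MOV r6, #5: r6=5
after ADD r1, r1, #19: r1=8+19=27
after XOR r1, r1, #15: r1=27^15=20
after SUB r1, r1, #18: r1=20-18=2
after SUB r6, r6, #1: r6=5-1=4
CMP r6, #0  (cmp 4,0)
BGT body: taken
after ADD r1, r1, #19: r1=2+19=21
after XOR r1, r1, #15: r1=21^15=26
after SUB r1, r1, #18: r1=26-18=8
after SUB r6, r6, #1: r6=4-1=3
CMP r6, #0  (cmp 3,0)
BGT body: taken
after ADD r1, r1, #19: r1=8+19=27
after XOR r1, r1, #15: r1=27^15=20
after SUB r1, r1, #18: r1=20-18=2
after SUB r6, r6, #1: r6=3-1=2
CMP r6, #0  (cmp 2,0)
BGT body: taken
after ADD r1, r1, #19: r1=2+19=21
after XOR r1, r1, #15: r1=21^15=26
after SUB r1, r1, #18: r1=26-18=8
after SUB r6, r6, #1: r6=2-1=1
CMP r6, #0  (cmp 1,0)
BGT body: taken
after ADD r1, r1, #19: r1=8+19=27
after XOR r1, r1, #15: r1=27^15=20
after SUB r1, r1, #18: r1=20-18=2
after SUB r6, r6, #1: r6=1-1=0
CMP r6, #0  (cmp 0,0)
BGT body: not taken
halt.
Total executed instructions: 33.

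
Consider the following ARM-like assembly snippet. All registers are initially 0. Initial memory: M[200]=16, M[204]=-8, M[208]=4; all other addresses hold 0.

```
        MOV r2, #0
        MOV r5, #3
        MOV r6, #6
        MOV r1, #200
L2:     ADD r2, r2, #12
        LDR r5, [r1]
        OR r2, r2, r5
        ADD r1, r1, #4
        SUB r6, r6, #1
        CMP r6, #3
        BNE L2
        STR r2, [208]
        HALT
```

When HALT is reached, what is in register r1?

212

r2=0
r5=3
r6=6
r1=200
r2=0+12=12
r5=M[200]=16
r2=12|16=28
r1=200+4=204
r6=6-1=5
CMP r6, #3  (cmp 5,3)
BNE L2: taken
r2=28+12=40
r5=M[204]=-8
r2=40|(-8)=-8
r1=204+4=208
r6=5-1=4
CMP r6, #3  (cmp 4,3)
BNE L2: taken
r2=(-8)+12=4
r5=M[208]=4
r2=4|4=4
r1=208+4=212
r6=4-1=3
CMP r6, #3  (cmp 3,3)
BNE L2: not taken
STR r2, [208] → M[208]=4
halt.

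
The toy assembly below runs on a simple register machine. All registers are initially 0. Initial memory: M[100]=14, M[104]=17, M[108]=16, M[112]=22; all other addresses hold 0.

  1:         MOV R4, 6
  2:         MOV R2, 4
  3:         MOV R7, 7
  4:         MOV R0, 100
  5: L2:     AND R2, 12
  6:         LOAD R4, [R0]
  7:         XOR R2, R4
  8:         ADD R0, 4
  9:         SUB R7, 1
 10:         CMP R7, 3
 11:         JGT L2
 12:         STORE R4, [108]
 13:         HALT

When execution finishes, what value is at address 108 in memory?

after MOV R4, 6: R4=6
after MOV R2, 4: R2=4
after MOV R7, 7: R7=7
after MOV R0, 100: R0=100
after AND R2, 12: R2=4&12=4
after LOAD R4, [R0]: R4=M[100]=14
after XOR R2, R4: R2=4^14=10
after ADD R0, 4: R0=100+4=104
after SUB R7, 1: R7=7-1=6
CMP R7, 3  (cmp 6,3)
JGT L2: taken
after AND R2, 12: R2=10&12=8
after LOAD R4, [R0]: R4=M[104]=17
after XOR R2, R4: R2=8^17=25
after ADD R0, 4: R0=104+4=108
after SUB R7, 1: R7=6-1=5
CMP R7, 3  (cmp 5,3)
JGT L2: taken
after AND R2, 12: R2=25&12=8
after LOAD R4, [R0]: R4=M[108]=16
after XOR R2, R4: R2=8^16=24
after ADD R0, 4: R0=108+4=112
after SUB R7, 1: R7=5-1=4
CMP R7, 3  (cmp 4,3)
JGT L2: taken
after AND R2, 12: R2=24&12=8
after LOAD R4, [R0]: R4=M[112]=22
after XOR R2, R4: R2=8^22=30
after ADD R0, 4: R0=112+4=116
after SUB R7, 1: R7=4-1=3
CMP R7, 3  (cmp 3,3)
JGT L2: not taken
STORE R4, [108] → M[108]=22
halt.

22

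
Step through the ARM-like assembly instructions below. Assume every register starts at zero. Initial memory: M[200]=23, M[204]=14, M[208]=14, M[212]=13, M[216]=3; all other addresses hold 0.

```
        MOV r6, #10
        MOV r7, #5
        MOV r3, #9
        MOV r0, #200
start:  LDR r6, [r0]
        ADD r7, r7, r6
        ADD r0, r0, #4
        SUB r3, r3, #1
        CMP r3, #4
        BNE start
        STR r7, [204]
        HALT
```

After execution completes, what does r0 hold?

220

after MOV r6, #10: r6=10
after MOV r7, #5: r7=5
after MOV r3, #9: r3=9
after MOV r0, #200: r0=200
after LDR r6, [r0]: r6=M[200]=23
after ADD r7, r7, r6: r7=5+23=28
after ADD r0, r0, #4: r0=200+4=204
after SUB r3, r3, #1: r3=9-1=8
CMP r3, #4  (cmp 8,4)
BNE start: taken
after LDR r6, [r0]: r6=M[204]=14
after ADD r7, r7, r6: r7=28+14=42
after ADD r0, r0, #4: r0=204+4=208
after SUB r3, r3, #1: r3=8-1=7
CMP r3, #4  (cmp 7,4)
BNE start: taken
after LDR r6, [r0]: r6=M[208]=14
after ADD r7, r7, r6: r7=42+14=56
after ADD r0, r0, #4: r0=208+4=212
after SUB r3, r3, #1: r3=7-1=6
CMP r3, #4  (cmp 6,4)
BNE start: taken
after LDR r6, [r0]: r6=M[212]=13
after ADD r7, r7, r6: r7=56+13=69
after ADD r0, r0, #4: r0=212+4=216
after SUB r3, r3, #1: r3=6-1=5
CMP r3, #4  (cmp 5,4)
BNE start: taken
after LDR r6, [r0]: r6=M[216]=3
after ADD r7, r7, r6: r7=69+3=72
after ADD r0, r0, #4: r0=216+4=220
after SUB r3, r3, #1: r3=5-1=4
CMP r3, #4  (cmp 4,4)
BNE start: not taken
STR r7, [204] → M[204]=72
halt.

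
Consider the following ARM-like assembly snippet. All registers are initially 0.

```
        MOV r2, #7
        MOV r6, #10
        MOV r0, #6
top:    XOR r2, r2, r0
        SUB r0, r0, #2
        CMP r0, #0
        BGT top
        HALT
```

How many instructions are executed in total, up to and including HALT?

after MOV r2, #7: r2=7
after MOV r6, #10: r6=10
after MOV r0, #6: r0=6
after XOR r2, r2, r0: r2=7^6=1
after SUB r0, r0, #2: r0=6-2=4
CMP r0, #0  (cmp 4,0)
BGT top: taken
after XOR r2, r2, r0: r2=1^4=5
after SUB r0, r0, #2: r0=4-2=2
CMP r0, #0  (cmp 2,0)
BGT top: taken
after XOR r2, r2, r0: r2=5^2=7
after SUB r0, r0, #2: r0=2-2=0
CMP r0, #0  (cmp 0,0)
BGT top: not taken
halt.
Total executed instructions: 16.

16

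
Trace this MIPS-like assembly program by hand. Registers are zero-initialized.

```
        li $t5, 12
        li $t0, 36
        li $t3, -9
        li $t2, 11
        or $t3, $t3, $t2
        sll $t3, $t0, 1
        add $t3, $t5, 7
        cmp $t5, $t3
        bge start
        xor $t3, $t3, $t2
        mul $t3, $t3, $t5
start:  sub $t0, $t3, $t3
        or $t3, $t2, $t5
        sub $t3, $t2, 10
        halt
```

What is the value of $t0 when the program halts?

after li $t5, 12: $t5=12
after li $t0, 36: $t0=36
after li $t3, -9: $t3=-9
after li $t2, 11: $t2=11
after or $t3, $t3, $t2: $t3=(-9)|11=-1
after sll $t3, $t0, 1: $t3=36<<1=72
after add $t3, $t5, 7: $t3=12+7=19
cmp $t5, $t3  (cmp 12,19)
bge start: not taken
after xor $t3, $t3, $t2: $t3=19^11=24
after mul $t3, $t3, $t5: $t3=24*12=288
after sub $t0, $t3, $t3: $t0=288-288=0
after or $t3, $t2, $t5: $t3=11|12=15
after sub $t3, $t2, 10: $t3=11-10=1
halt.

0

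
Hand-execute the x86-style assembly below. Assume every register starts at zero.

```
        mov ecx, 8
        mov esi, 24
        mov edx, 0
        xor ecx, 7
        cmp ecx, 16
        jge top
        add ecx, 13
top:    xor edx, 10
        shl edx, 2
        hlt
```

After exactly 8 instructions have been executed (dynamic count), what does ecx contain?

28

ecx=8
esi=24
edx=0
ecx=8^7=15
cmp ecx, 16  (cmp 15,16)
jge top: not taken
ecx=15+13=28
edx=0^10=10
After step 8: ecx = 28.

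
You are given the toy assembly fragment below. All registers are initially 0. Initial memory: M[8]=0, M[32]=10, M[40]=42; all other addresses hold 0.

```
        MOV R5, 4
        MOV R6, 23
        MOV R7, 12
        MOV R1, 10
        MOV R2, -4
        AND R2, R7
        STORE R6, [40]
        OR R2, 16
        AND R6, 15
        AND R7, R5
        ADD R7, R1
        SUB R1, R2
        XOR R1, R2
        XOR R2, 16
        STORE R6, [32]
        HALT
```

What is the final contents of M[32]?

7

MOV R5, 4 → R5=4
MOV R6, 23 → R6=23
MOV R7, 12 → R7=12
MOV R1, 10 → R1=10
MOV R2, -4 → R2=-4
AND R2, R7 → R2=(-4)&12=12
STORE R6, [40] → M[40]=23
OR R2, 16 → R2=12|16=28
AND R6, 15 → R6=23&15=7
AND R7, R5 → R7=12&4=4
ADD R7, R1 → R7=4+10=14
SUB R1, R2 → R1=10-28=-18
XOR R1, R2 → R1=(-18)^28=-14
XOR R2, 16 → R2=28^16=12
STORE R6, [32] → M[32]=7
halt.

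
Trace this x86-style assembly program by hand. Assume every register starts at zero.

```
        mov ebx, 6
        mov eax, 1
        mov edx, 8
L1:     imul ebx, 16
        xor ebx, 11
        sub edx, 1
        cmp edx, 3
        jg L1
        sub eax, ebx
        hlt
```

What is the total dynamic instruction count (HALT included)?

mov ebx, 6 → ebx=6
mov eax, 1 → eax=1
mov edx, 8 → edx=8
imul ebx, 16 → ebx=6*16=96
xor ebx, 11 → ebx=96^11=107
sub edx, 1 → edx=8-1=7
cmp edx, 3  (cmp 7,3)
jg L1: taken
imul ebx, 16 → ebx=107*16=1712
xor ebx, 11 → ebx=1712^11=1723
sub edx, 1 → edx=7-1=6
cmp edx, 3  (cmp 6,3)
jg L1: taken
imul ebx, 16 → ebx=1723*16=27568
xor ebx, 11 → ebx=27568^11=27579
sub edx, 1 → edx=6-1=5
cmp edx, 3  (cmp 5,3)
jg L1: taken
imul ebx, 16 → ebx=27579*16=441264
xor ebx, 11 → ebx=441264^11=441275
sub edx, 1 → edx=5-1=4
cmp edx, 3  (cmp 4,3)
jg L1: taken
imul ebx, 16 → ebx=441275*16=7060400
xor ebx, 11 → ebx=7060400^11=7060411
sub edx, 1 → edx=4-1=3
cmp edx, 3  (cmp 3,3)
jg L1: not taken
sub eax, ebx → eax=1-7060411=-7060410
halt.
Total executed instructions: 30.

30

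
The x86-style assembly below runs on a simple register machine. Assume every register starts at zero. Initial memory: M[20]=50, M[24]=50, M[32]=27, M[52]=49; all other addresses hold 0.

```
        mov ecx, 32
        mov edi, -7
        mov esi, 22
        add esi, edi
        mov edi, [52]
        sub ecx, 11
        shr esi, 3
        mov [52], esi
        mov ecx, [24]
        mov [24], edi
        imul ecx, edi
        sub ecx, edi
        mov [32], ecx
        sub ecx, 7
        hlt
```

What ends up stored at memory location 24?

49

ecx=32
edi=-7
esi=22
esi=22+(-7)=15
edi=M[52]=49
ecx=32-11=21
esi=15>>3=1
mov [52], esi → M[52]=1
ecx=M[24]=50
mov [24], edi → M[24]=49
ecx=50*49=2450
ecx=2450-49=2401
mov [32], ecx → M[32]=2401
ecx=2401-7=2394
halt.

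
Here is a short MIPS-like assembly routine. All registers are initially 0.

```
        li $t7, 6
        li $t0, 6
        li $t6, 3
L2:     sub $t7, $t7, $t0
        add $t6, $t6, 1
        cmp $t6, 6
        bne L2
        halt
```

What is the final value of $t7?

-12

$t7=6
$t0=6
$t6=3
$t7=6-6=0
$t6=3+1=4
cmp $t6, 6  (cmp 4,6)
bne L2: taken
$t7=0-6=-6
$t6=4+1=5
cmp $t6, 6  (cmp 5,6)
bne L2: taken
$t7=(-6)-6=-12
$t6=5+1=6
cmp $t6, 6  (cmp 6,6)
bne L2: not taken
halt.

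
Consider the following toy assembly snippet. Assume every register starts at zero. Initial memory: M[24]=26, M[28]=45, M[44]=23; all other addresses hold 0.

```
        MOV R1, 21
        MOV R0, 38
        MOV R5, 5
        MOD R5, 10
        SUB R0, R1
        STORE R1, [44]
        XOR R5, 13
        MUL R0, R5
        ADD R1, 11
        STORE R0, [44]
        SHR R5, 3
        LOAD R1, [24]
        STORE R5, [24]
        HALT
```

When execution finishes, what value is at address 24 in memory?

MOV R1, 21 → R1=21
MOV R0, 38 → R0=38
MOV R5, 5 → R5=5
MOD R5, 10 → R5=5%10=5
SUB R0, R1 → R0=38-21=17
STORE R1, [44] → M[44]=21
XOR R5, 13 → R5=5^13=8
MUL R0, R5 → R0=17*8=136
ADD R1, 11 → R1=21+11=32
STORE R0, [44] → M[44]=136
SHR R5, 3 → R5=8>>3=1
LOAD R1, [24] → R1=M[24]=26
STORE R5, [24] → M[24]=1
halt.

1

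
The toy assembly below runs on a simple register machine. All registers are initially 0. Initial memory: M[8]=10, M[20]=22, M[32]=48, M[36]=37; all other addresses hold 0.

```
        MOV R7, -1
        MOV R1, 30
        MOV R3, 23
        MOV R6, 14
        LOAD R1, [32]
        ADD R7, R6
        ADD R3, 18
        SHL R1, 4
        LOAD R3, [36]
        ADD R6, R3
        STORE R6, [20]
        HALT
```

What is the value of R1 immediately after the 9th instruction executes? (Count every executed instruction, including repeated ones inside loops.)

768

after MOV R7, -1: R7=-1
after MOV R1, 30: R1=30
after MOV R3, 23: R3=23
after MOV R6, 14: R6=14
after LOAD R1, [32]: R1=M[32]=48
after ADD R7, R6: R7=(-1)+14=13
after ADD R3, 18: R3=23+18=41
after SHL R1, 4: R1=48<<4=768
after LOAD R3, [36]: R3=M[36]=37
After step 9: R1 = 768.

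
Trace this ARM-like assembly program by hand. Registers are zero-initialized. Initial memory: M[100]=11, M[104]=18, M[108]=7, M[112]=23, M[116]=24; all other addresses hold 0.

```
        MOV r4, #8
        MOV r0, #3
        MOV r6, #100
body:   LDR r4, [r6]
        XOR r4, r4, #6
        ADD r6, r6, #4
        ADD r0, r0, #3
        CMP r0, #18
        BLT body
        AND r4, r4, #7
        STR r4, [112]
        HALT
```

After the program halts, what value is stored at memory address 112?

MOV r4, #8 → r4=8
MOV r0, #3 → r0=3
MOV r6, #100 → r6=100
LDR r4, [r6] → r4=M[100]=11
XOR r4, r4, #6 → r4=11^6=13
ADD r6, r6, #4 → r6=100+4=104
ADD r0, r0, #3 → r0=3+3=6
CMP r0, #18  (cmp 6,18)
BLT body: taken
LDR r4, [r6] → r4=M[104]=18
XOR r4, r4, #6 → r4=18^6=20
ADD r6, r6, #4 → r6=104+4=108
ADD r0, r0, #3 → r0=6+3=9
CMP r0, #18  (cmp 9,18)
BLT body: taken
LDR r4, [r6] → r4=M[108]=7
XOR r4, r4, #6 → r4=7^6=1
ADD r6, r6, #4 → r6=108+4=112
ADD r0, r0, #3 → r0=9+3=12
CMP r0, #18  (cmp 12,18)
BLT body: taken
LDR r4, [r6] → r4=M[112]=23
XOR r4, r4, #6 → r4=23^6=17
ADD r6, r6, #4 → r6=112+4=116
ADD r0, r0, #3 → r0=12+3=15
CMP r0, #18  (cmp 15,18)
BLT body: taken
LDR r4, [r6] → r4=M[116]=24
XOR r4, r4, #6 → r4=24^6=30
ADD r6, r6, #4 → r6=116+4=120
ADD r0, r0, #3 → r0=15+3=18
CMP r0, #18  (cmp 18,18)
BLT body: not taken
AND r4, r4, #7 → r4=30&7=6
STR r4, [112] → M[112]=6
halt.

6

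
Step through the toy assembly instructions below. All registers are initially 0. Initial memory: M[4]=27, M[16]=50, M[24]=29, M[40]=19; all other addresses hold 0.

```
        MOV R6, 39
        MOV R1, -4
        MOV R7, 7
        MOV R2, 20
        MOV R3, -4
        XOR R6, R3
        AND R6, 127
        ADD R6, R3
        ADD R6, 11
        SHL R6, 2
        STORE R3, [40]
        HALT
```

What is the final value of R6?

392

after MOV R6, 39: R6=39
after MOV R1, -4: R1=-4
after MOV R7, 7: R7=7
after MOV R2, 20: R2=20
after MOV R3, -4: R3=-4
after XOR R6, R3: R6=39^(-4)=-37
after AND R6, 127: R6=(-37)&127=91
after ADD R6, R3: R6=91+(-4)=87
after ADD R6, 11: R6=87+11=98
after SHL R6, 2: R6=98<<2=392
STORE R3, [40] → M[40]=-4
halt.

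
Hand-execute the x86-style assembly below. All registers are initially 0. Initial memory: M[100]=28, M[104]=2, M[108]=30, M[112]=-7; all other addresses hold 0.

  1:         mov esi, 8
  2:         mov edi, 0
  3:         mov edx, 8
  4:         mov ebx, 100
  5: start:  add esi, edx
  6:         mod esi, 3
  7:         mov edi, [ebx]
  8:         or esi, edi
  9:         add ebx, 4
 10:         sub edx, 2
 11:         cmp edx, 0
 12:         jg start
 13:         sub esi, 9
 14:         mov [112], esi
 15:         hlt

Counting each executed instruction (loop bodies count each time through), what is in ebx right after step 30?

after mov esi, 8: esi=8
after mov edi, 0: edi=0
after mov edx, 8: edx=8
after mov ebx, 100: ebx=100
after add esi, edx: esi=8+8=16
after mod esi, 3: esi=16%3=1
after mov edi, [ebx]: edi=M[100]=28
after or esi, edi: esi=1|28=29
after add ebx, 4: ebx=100+4=104
after sub edx, 2: edx=8-2=6
cmp edx, 0  (cmp 6,0)
jg start: taken
after add esi, edx: esi=29+6=35
after mod esi, 3: esi=35%3=2
after mov edi, [ebx]: edi=M[104]=2
after or esi, edi: esi=2|2=2
after add ebx, 4: ebx=104+4=108
after sub edx, 2: edx=6-2=4
cmp edx, 0  (cmp 4,0)
jg start: taken
after add esi, edx: esi=2+4=6
after mod esi, 3: esi=6%3=0
after mov edi, [ebx]: edi=M[108]=30
after or esi, edi: esi=0|30=30
after add ebx, 4: ebx=108+4=112
after sub edx, 2: edx=4-2=2
cmp edx, 0  (cmp 2,0)
jg start: taken
after add esi, edx: esi=30+2=32
after mod esi, 3: esi=32%3=2
After step 30: ebx = 112.

112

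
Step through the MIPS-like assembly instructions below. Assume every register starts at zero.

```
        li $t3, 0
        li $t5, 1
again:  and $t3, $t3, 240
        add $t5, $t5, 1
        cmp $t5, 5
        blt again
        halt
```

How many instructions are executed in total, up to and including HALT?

after li $t3, 0: $t3=0
after li $t5, 1: $t5=1
after and $t3, $t3, 240: $t3=0&240=0
after add $t5, $t5, 1: $t5=1+1=2
cmp $t5, 5  (cmp 2,5)
blt again: taken
after and $t3, $t3, 240: $t3=0&240=0
after add $t5, $t5, 1: $t5=2+1=3
cmp $t5, 5  (cmp 3,5)
blt again: taken
after and $t3, $t3, 240: $t3=0&240=0
after add $t5, $t5, 1: $t5=3+1=4
cmp $t5, 5  (cmp 4,5)
blt again: taken
after and $t3, $t3, 240: $t3=0&240=0
after add $t5, $t5, 1: $t5=4+1=5
cmp $t5, 5  (cmp 5,5)
blt again: not taken
halt.
Total executed instructions: 19.

19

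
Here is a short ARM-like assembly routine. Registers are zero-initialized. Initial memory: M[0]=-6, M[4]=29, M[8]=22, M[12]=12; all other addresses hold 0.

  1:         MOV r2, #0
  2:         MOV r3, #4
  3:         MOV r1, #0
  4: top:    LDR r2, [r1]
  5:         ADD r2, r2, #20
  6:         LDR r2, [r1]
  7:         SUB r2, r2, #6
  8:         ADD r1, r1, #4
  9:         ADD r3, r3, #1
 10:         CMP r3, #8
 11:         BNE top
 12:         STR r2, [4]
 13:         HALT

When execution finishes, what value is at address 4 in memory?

6

MOV r2, #0 → r2=0
MOV r3, #4 → r3=4
MOV r1, #0 → r1=0
LDR r2, [r1] → r2=M[0]=-6
ADD r2, r2, #20 → r2=(-6)+20=14
LDR r2, [r1] → r2=M[0]=-6
SUB r2, r2, #6 → r2=(-6)-6=-12
ADD r1, r1, #4 → r1=0+4=4
ADD r3, r3, #1 → r3=4+1=5
CMP r3, #8  (cmp 5,8)
BNE top: taken
LDR r2, [r1] → r2=M[4]=29
ADD r2, r2, #20 → r2=29+20=49
LDR r2, [r1] → r2=M[4]=29
SUB r2, r2, #6 → r2=29-6=23
ADD r1, r1, #4 → r1=4+4=8
ADD r3, r3, #1 → r3=5+1=6
CMP r3, #8  (cmp 6,8)
BNE top: taken
LDR r2, [r1] → r2=M[8]=22
ADD r2, r2, #20 → r2=22+20=42
LDR r2, [r1] → r2=M[8]=22
SUB r2, r2, #6 → r2=22-6=16
ADD r1, r1, #4 → r1=8+4=12
ADD r3, r3, #1 → r3=6+1=7
CMP r3, #8  (cmp 7,8)
BNE top: taken
LDR r2, [r1] → r2=M[12]=12
ADD r2, r2, #20 → r2=12+20=32
LDR r2, [r1] → r2=M[12]=12
SUB r2, r2, #6 → r2=12-6=6
ADD r1, r1, #4 → r1=12+4=16
ADD r3, r3, #1 → r3=7+1=8
CMP r3, #8  (cmp 8,8)
BNE top: not taken
STR r2, [4] → M[4]=6
halt.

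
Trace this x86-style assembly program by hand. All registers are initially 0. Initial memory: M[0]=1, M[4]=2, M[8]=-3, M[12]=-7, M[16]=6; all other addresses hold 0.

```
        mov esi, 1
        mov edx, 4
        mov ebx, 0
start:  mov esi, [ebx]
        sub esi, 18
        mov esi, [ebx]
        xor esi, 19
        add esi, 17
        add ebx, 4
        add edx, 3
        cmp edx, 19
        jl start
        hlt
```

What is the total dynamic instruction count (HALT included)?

49

esi=1
edx=4
ebx=0
esi=M[0]=1
esi=1-18=-17
esi=M[0]=1
esi=1^19=18
esi=18+17=35
ebx=0+4=4
edx=4+3=7
cmp edx, 19  (cmp 7,19)
jl start: taken
esi=M[4]=2
esi=2-18=-16
esi=M[4]=2
esi=2^19=17
esi=17+17=34
ebx=4+4=8
edx=7+3=10
cmp edx, 19  (cmp 10,19)
jl start: taken
esi=M[8]=-3
esi=(-3)-18=-21
esi=M[8]=-3
esi=(-3)^19=-18
esi=(-18)+17=-1
ebx=8+4=12
edx=10+3=13
cmp edx, 19  (cmp 13,19)
jl start: taken
esi=M[12]=-7
esi=(-7)-18=-25
esi=M[12]=-7
esi=(-7)^19=-22
esi=(-22)+17=-5
ebx=12+4=16
edx=13+3=16
cmp edx, 19  (cmp 16,19)
jl start: taken
esi=M[16]=6
esi=6-18=-12
esi=M[16]=6
esi=6^19=21
esi=21+17=38
ebx=16+4=20
edx=16+3=19
cmp edx, 19  (cmp 19,19)
jl start: not taken
halt.
Total executed instructions: 49.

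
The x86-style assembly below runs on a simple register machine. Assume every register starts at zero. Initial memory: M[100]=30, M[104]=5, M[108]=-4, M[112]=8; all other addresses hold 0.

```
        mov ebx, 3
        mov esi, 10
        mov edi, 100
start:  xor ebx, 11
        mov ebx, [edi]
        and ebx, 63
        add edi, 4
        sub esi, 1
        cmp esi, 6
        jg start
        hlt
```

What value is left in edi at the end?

116

ebx=3
esi=10
edi=100
ebx=3^11=8
ebx=M[100]=30
ebx=30&63=30
edi=100+4=104
esi=10-1=9
cmp esi, 6  (cmp 9,6)
jg start: taken
ebx=30^11=21
ebx=M[104]=5
ebx=5&63=5
edi=104+4=108
esi=9-1=8
cmp esi, 6  (cmp 8,6)
jg start: taken
ebx=5^11=14
ebx=M[108]=-4
ebx=(-4)&63=60
edi=108+4=112
esi=8-1=7
cmp esi, 6  (cmp 7,6)
jg start: taken
ebx=60^11=55
ebx=M[112]=8
ebx=8&63=8
edi=112+4=116
esi=7-1=6
cmp esi, 6  (cmp 6,6)
jg start: not taken
halt.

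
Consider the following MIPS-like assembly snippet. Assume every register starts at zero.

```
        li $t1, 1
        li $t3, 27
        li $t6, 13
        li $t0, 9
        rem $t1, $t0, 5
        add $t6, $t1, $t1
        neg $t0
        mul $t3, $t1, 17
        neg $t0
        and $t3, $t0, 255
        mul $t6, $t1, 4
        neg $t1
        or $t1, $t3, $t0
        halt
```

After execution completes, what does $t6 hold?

16

$t1=1
$t3=27
$t6=13
$t0=9
$t1=9%5=4
$t6=4+4=8
$t0=-(9)=-9
$t3=4*17=68
$t0=-(-9)=9
$t3=9&255=9
$t6=4*4=16
$t1=-(4)=-4
$t1=9|9=9
halt.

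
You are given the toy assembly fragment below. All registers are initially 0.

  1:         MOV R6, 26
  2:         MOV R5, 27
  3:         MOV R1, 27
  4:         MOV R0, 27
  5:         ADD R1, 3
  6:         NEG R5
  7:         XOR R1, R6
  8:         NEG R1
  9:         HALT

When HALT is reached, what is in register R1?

-4

R6=26
R5=27
R1=27
R0=27
R1=27+3=30
R5=-(27)=-27
R1=30^26=4
R1=-(4)=-4
halt.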